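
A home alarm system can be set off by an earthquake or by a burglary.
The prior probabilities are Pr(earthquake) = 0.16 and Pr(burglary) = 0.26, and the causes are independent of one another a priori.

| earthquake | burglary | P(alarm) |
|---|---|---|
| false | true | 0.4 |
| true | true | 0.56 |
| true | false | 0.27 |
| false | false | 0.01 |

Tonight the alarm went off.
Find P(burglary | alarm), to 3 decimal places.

Weight on burglary=true, given the evidence: 0.087360 + 0.023296 = 0.110656
Denominator P(alarm): 0.01×0.84×0.74 + 0.4×0.84×0.26 + 0.27×0.16×0.74 + 0.56×0.16×0.26 = 0.148840
P(burglary | alarm) = 0.110656/0.148840 ≈ 0.743

P(burglary | alarm) ≈ 0.743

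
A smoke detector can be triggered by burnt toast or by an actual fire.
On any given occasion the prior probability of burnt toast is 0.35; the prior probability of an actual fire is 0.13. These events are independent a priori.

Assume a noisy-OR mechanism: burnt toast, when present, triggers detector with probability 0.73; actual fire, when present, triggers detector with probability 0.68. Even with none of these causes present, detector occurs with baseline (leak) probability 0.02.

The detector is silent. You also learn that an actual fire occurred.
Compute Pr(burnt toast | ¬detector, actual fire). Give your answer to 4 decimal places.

Pr(burnt toast | ¬detector, actual fire) ≈ 0.1269

Under noisy-OR, P(detector | causes) = 1 − (1−0.02)·∏(1−qᵢ) over the active causes.
For the numerator, keep only burnt toast=true terms: 0.084672*0.35 = 0.029635
The normalizing constant is 0.3136*0.65 + 0.084672*0.35 = 0.233475
Posterior = 0.029635 / 0.233475 ≈ 0.1269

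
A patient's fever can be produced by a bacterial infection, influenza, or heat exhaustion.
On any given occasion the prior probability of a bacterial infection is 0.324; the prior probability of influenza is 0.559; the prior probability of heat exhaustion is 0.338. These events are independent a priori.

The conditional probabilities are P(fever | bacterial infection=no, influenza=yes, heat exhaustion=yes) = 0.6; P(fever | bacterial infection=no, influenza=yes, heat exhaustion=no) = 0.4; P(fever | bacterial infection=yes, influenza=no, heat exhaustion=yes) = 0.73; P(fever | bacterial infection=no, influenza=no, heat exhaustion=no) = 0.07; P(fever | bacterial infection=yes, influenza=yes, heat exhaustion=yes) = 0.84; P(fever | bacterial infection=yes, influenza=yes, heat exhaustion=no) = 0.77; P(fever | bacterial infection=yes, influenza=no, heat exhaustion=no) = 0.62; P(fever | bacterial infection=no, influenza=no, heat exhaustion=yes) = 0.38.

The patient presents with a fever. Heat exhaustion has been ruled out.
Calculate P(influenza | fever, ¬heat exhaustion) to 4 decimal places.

Numerator (weight on configurations with influenza): 0.151154 + 0.139459 = 0.290613
Normalizer over all consistent configurations: 0.07·0.676·0.441 + 0.4·0.676·0.559 + 0.62·0.324·0.441 + 0.77·0.324·0.559 = 0.400069
Posterior = 0.290613 / 0.400069 ≈ 0.7264

P(influenza | fever, ¬heat exhaustion) ≈ 0.7264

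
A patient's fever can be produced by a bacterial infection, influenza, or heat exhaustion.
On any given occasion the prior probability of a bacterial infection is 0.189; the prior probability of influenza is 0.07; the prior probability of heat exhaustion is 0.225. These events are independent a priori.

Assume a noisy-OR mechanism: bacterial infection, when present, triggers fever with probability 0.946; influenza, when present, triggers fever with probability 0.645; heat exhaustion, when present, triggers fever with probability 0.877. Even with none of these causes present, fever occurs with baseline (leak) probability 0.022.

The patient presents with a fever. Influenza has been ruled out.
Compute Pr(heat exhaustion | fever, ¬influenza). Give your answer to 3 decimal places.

Under noisy-OR, P(fever | causes) = 1 − (1−0.022)·∏(1−qᵢ) over the active causes.
Sum P(fever|·) weighted by the priors over the 4 (bacterial infection, heat exhaustion) configurations:
  P(fever | ¬influenza) = 0.022*0.811*0.775 + 0.879706*0.811*0.225 + 0.947188*0.189*0.775 + 0.993504*0.189*0.225
        = 0.013828 + 0.160524 + 0.138739 + 0.042249 = 0.355340
Keeping only the heat exhaustion-present terms gives 0.202773, so
  P(heat exhaustion | fever, ¬influenza) = 0.202773 / 0.355340 ≈ 0.571

Pr(heat exhaustion | fever, ¬influenza) ≈ 0.571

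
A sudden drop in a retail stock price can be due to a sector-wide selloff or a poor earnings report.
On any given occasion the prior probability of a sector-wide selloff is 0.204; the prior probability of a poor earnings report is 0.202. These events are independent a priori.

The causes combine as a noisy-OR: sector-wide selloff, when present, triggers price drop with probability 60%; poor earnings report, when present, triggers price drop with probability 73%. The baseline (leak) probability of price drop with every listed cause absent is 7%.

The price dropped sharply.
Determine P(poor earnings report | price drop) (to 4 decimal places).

P(poor earnings report | price drop) ≈ 0.5177

Under noisy-OR, P(price drop | causes) = 1 − (1−0.07)·∏(1−qᵢ) over the active causes.
Enumerate the 4 (sector-wide selloff, poor earnings report) configurations and weight by the priors:
  P(price drop) = 0.07×0.796×0.798 + 0.7489×0.796×0.202 + 0.628×0.204×0.798 + 0.89956×0.204×0.202
        = 0.044465 + 0.120417 + 0.102233 + 0.037069 = 0.304184
The terms with poor earnings report present sum to 0.157486, so
  P(poor earnings report | price drop) = 0.157486 / 0.304184 ≈ 0.5177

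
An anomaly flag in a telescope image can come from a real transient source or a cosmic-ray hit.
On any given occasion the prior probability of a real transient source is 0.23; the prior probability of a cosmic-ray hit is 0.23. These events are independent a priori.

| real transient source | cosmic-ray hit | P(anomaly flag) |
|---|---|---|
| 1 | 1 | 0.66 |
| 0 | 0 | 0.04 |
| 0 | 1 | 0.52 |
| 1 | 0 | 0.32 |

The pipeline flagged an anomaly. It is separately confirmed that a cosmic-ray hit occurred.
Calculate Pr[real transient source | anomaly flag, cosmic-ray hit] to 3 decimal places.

Pr[real transient source | anomaly flag, cosmic-ray hit] ≈ 0.275

P(anomaly flag | cosmic-ray hit) = 0.52*0.77 + 0.66*0.23 = 0.400400 + 0.151800 = 0.552200
Of this, 0.151800 comes from 0.66*0.23 (the real transient source=true cases).
Hence the posterior is 0.151800/0.552200 ≈ 0.275.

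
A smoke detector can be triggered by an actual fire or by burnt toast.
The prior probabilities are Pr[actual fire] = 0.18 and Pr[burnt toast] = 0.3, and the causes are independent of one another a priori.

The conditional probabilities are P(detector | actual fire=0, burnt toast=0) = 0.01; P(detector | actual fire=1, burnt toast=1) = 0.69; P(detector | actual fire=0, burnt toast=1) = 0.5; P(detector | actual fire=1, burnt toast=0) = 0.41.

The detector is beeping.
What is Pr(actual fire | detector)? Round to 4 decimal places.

Pr(actual fire | detector) ≈ 0.4085

P(detector) = 0.01*0.82*0.7 + 0.5*0.82*0.3 + 0.41*0.18*0.7 + 0.69*0.18*0.3 = 0.005740 + 0.123000 + 0.051660 + 0.037260 = 0.217660
The actual fire-present share is 0.051660 + 0.037260 = 0.088920.
So P(actual fire | detector) = 0.088920/0.217660 ≈ 0.4085.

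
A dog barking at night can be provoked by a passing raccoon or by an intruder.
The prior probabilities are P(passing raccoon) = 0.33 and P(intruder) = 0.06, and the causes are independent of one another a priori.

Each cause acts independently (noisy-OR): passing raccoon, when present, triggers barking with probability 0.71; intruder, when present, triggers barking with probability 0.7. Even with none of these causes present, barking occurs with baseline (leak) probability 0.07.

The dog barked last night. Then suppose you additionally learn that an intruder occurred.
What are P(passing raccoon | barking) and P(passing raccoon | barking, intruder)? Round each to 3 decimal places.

Under noisy-OR, P(barking | causes) = 1 − (1−0.07)·∏(1−qᵢ) over the active causes.
Numerator (weight on configurations with passing raccoon): 0.226539 + 0.018198 = 0.244737
Denominator P(barking): 0.07·0.67·0.94 + 0.721·0.67·0.06 + 0.7303·0.33·0.94 + 0.91909·0.33·0.06 = 0.317807
P(passing raccoon | barking) = 0.244737/0.317807 ≈ 0.770

Now also conditioning on intruder=true:
P(barking | intruder) = 0.721*0.67 + 0.91909*0.33 = 0.483070 + 0.303300 = 0.786370
Of this, 0.303300 comes from 0.91909*0.33 (the passing raccoon=true cases).
P(passing raccoon | barking, intruder) = 0.303300 / 0.786370 ≈ 0.386

P(passing raccoon | barking) ≈ 0.770; P(passing raccoon | barking, intruder) ≈ 0.386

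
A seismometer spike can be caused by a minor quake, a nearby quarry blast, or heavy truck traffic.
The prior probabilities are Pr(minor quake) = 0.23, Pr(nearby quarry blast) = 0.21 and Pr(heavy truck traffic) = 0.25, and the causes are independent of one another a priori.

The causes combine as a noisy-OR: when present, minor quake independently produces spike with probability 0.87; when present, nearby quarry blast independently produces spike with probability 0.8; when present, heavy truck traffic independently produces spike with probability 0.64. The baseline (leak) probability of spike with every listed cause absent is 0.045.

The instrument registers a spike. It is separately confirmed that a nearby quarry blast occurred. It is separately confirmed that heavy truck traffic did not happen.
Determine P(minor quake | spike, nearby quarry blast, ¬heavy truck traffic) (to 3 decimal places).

P(minor quake | spike, nearby quarry blast, ¬heavy truck traffic) ≈ 0.265

Under noisy-OR, P(spike | causes) = 1 − (1−0.045)·∏(1−qᵢ) over the active causes.
P(spike | nearby quarry blast, ¬heavy truck traffic) = 0.809*0.77 + 0.97517*0.23 = 0.622930 + 0.224289 = 0.847219
The minor quake-present share is 0.97517*0.23 = 0.224289.
So P(minor quake | spike, nearby quarry blast, ¬heavy truck traffic) = 0.224289/0.847219 ≈ 0.265.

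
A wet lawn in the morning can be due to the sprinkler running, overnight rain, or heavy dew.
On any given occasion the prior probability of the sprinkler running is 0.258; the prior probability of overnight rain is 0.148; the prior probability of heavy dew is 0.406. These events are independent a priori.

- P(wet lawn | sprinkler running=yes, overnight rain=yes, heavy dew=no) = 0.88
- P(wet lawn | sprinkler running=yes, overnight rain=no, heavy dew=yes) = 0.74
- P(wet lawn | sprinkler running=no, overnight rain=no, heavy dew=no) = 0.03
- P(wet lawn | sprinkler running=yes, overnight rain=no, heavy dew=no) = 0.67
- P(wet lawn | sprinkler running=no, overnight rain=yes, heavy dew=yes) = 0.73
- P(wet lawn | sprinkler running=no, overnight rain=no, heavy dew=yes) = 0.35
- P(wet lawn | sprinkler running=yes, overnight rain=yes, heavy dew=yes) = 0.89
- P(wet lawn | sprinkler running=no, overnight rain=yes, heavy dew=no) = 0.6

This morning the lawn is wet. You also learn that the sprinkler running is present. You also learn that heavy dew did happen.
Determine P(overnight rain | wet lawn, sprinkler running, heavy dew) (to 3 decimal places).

P(wet lawn | sprinkler running, heavy dew) = 0.74*0.852 + 0.89*0.148 = 0.630480 + 0.131720 = 0.762200
Restricting to configurations with overnight rain present: 0.89*0.148 = 0.131720.
Hence the posterior is 0.131720/0.762200 ≈ 0.173.

P(overnight rain | wet lawn, sprinkler running, heavy dew) ≈ 0.173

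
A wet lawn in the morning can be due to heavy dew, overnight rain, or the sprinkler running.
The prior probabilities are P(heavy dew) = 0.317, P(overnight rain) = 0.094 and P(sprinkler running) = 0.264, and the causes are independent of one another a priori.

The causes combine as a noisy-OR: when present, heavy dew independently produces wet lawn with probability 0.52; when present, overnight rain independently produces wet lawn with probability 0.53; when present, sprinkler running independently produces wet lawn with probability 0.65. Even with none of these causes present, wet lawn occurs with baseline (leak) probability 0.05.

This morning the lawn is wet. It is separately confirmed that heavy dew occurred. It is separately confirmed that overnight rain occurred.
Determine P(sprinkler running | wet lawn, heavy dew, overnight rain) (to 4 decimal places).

P(sprinkler running | wet lawn, heavy dew, overnight rain) ≈ 0.2969

Under noisy-OR, P(wet lawn | causes) = 1 − (1−0.05)·∏(1−qᵢ) over the active causes.
P(wet lawn | heavy dew, overnight rain) = 0.78568·0.736 + 0.924988·0.264 = 0.578260 + 0.244197 = 0.822457
Restricting to configurations with sprinkler running present: 0.924988·0.264 = 0.244197.
Hence the posterior is 0.244197/0.822457 ≈ 0.2969.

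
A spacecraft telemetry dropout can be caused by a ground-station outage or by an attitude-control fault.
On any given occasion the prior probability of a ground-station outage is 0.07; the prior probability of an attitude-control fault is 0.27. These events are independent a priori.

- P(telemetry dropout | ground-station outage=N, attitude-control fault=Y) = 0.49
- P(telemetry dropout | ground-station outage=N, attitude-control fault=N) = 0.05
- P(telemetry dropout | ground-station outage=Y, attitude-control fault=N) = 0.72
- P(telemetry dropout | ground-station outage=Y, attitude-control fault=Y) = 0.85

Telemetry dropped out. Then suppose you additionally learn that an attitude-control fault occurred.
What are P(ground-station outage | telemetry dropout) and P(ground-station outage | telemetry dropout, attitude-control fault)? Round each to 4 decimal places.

P(ground-station outage | telemetry dropout) ≈ 0.2519; P(ground-station outage | telemetry dropout, attitude-control fault) ≈ 0.1155

P(telemetry dropout) = 0.05*0.93*0.73 + 0.49*0.93*0.27 + 0.72*0.07*0.73 + 0.85*0.07*0.27 = 0.033945 + 0.123039 + 0.036792 + 0.016065 = 0.209841
Restricting to configurations with ground-station outage present: 0.036792 + 0.016065 = 0.052857.
Hence the posterior is 0.052857/0.209841 ≈ 0.2519.

Now condition on the additional information:
Numerator (weight on configurations with ground-station outage): 0.85·0.07 = 0.059500
The normalizing constant is 0.49·0.93 + 0.85·0.07 = 0.515200
P(ground-station outage | telemetry dropout, attitude-control fault) = 0.059500/0.515200 ≈ 0.1155
Conditioning on attitude-control fault lowers the posterior on ground-station outage: the classic explaining-away effect in a common-effect structure.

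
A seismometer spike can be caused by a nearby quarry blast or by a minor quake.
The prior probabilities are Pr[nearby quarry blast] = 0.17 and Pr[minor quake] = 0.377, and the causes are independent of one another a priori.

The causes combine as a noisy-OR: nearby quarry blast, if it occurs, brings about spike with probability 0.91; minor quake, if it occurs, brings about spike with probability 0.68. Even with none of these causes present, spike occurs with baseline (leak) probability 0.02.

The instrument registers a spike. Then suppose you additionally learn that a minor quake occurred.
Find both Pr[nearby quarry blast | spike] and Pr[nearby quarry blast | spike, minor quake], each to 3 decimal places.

Under noisy-OR, P(spike | causes) = 1 − (1−0.02)·∏(1−qᵢ) over the active causes.
Weight on nearby quarry blast=true, given the evidence: 0.096569 + 0.062281 = 0.158850
The normalizing constant is 0.02·0.83·0.623 + 0.6864·0.83·0.377 + 0.9118·0.17·0.623 + 0.971776·0.17·0.377 = 0.383973
Posterior = 0.158850 / 0.383973 ≈ 0.414

Now condition on the additional information:
For the numerator, keep only nearby quarry blast=true terms: 0.971776*0.17 = 0.165202
Denominator P(spike | minor quake): 0.6864*0.83 + 0.971776*0.17 = 0.734914
P(nearby quarry blast | spike, minor quake) = 0.165202/0.734914 ≈ 0.225
This is intercausal reasoning (explaining away): once minor quake accounts for the spike, nearby quarry blast becomes less likely.

Pr[nearby quarry blast | spike] ≈ 0.414; Pr[nearby quarry blast | spike, minor quake] ≈ 0.225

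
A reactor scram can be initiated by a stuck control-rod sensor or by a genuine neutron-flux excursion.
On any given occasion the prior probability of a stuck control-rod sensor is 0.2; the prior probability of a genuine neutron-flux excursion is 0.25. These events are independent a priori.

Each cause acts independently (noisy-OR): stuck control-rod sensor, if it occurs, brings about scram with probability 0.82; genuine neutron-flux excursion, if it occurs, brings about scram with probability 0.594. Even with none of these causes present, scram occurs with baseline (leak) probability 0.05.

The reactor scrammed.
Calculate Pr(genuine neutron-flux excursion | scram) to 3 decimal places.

Under noisy-OR, P(scram | causes) = 1 − (1−0.05)·∏(1−qᵢ) over the active causes.
For the numerator, keep only genuine neutron-flux excursion=true terms: 0.122860 + 0.046529 = 0.169389
Normalizer over all consistent configurations: 0.05·0.8·0.75 + 0.6143·0.8·0.25 + 0.829·0.2·0.75 + 0.930574·0.2·0.25 = 0.323739
P(genuine neutron-flux excursion | scram) = 0.169389/0.323739 ≈ 0.523

Pr(genuine neutron-flux excursion | scram) ≈ 0.523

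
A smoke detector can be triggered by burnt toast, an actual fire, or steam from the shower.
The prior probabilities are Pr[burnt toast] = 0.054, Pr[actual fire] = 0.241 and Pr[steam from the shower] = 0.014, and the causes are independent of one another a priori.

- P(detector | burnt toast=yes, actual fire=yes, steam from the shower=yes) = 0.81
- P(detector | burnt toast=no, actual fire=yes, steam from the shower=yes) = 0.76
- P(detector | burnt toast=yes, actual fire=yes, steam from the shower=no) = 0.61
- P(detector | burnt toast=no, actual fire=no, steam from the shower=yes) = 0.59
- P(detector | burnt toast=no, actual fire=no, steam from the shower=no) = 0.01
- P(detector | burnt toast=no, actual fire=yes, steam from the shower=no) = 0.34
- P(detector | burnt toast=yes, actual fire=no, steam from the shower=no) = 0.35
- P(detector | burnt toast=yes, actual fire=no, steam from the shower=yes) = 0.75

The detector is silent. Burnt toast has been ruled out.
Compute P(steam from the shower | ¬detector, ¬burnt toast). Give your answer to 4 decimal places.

P(steam from the shower | ¬detector, ¬burnt toast) ≈ 0.0057

Weight on steam from the shower=true, given the evidence: 0.004357 + 0.000810 = 0.005167
Normalizer over all consistent configurations: 0.99*0.759*0.986 + 0.41*0.759*0.014 + 0.66*0.241*0.986 + 0.24*0.241*0.014 = 0.902890
P(steam from the shower | ¬detector, ¬burnt toast) = 0.005167/0.902890 ≈ 0.0057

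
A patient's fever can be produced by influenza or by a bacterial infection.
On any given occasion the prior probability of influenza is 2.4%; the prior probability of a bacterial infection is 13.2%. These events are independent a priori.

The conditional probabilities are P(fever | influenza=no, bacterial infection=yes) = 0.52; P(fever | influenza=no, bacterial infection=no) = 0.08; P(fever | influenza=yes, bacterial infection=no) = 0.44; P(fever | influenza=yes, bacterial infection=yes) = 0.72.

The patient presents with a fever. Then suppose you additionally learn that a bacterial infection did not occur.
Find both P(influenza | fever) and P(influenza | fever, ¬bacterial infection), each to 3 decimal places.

P(fever) = 0.08·0.976·0.868 + 0.52·0.976·0.132 + 0.44·0.024·0.868 + 0.72·0.024·0.132 = 0.067773 + 0.066993 + 0.009166 + 0.002281 = 0.146213
Restricting to configurations with influenza present: 0.009166 + 0.002281 = 0.011447.
Hence the posterior is 0.011447/0.146213 ≈ 0.078.

Now condition on the additional information:
For the numerator, keep only influenza=true terms: 0.44×0.024 = 0.010560
The normalizing constant is 0.08×0.976 + 0.44×0.024 = 0.088640
Posterior = 0.010560 / 0.088640 ≈ 0.119

P(influenza | fever) ≈ 0.078; P(influenza | fever, ¬bacterial infection) ≈ 0.119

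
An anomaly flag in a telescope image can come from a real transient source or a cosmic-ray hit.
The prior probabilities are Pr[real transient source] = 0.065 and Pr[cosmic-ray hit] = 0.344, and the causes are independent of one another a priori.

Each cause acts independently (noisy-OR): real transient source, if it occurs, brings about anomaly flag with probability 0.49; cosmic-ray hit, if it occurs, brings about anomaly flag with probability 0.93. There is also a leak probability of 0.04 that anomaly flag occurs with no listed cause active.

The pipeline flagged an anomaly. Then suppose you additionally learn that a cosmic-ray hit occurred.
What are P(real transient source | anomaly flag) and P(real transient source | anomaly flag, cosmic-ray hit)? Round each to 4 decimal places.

P(real transient source | anomaly flag) ≈ 0.1178; P(real transient source | anomaly flag, cosmic-ray hit) ≈ 0.0671

Under noisy-OR, P(anomaly flag | causes) = 1 − (1−0.04)·∏(1−qᵢ) over the active causes.
P(anomaly flag) = 0.04×0.935×0.656 + 0.9328×0.935×0.344 + 0.5104×0.065×0.656 + 0.965728×0.065×0.344 = 0.024534 + 0.300026 + 0.021763 + 0.021594 = 0.367917
Of this, 0.043357 comes from 0.021763 + 0.021594 (the real transient source=true cases).
So P(real transient source | anomaly flag) = 0.043357/0.367917 ≈ 0.1178.

Now condition on the additional information:
P(anomaly flag | cosmic-ray hit) = 0.9328*0.935 + 0.965728*0.065 = 0.872168 + 0.062772 = 0.934940
Of this, 0.062772 comes from 0.965728*0.065 (the real transient source=true cases).
Hence the posterior is 0.062772/0.934940 ≈ 0.0671.
Conditioning on cosmic-ray hit lowers the posterior on real transient source: the classic explaining-away effect in a common-effect structure.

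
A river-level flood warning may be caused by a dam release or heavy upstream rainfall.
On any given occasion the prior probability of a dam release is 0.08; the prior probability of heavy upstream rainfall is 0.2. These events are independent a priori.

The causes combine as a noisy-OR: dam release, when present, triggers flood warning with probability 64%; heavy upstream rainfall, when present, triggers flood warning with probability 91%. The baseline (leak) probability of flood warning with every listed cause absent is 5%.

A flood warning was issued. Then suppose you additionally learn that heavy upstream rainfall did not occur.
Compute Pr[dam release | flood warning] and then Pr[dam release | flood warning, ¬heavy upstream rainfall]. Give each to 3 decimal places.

Pr[dam release | flood warning] ≈ 0.219; Pr[dam release | flood warning, ¬heavy upstream rainfall] ≈ 0.534

Under noisy-OR, P(flood warning | causes) = 1 − (1−0.05)·∏(1−qᵢ) over the active causes.
P(flood warning) = 0.05*0.92*0.8 + 0.9145*0.92*0.2 + 0.658*0.08*0.8 + 0.96922*0.08*0.2 = 0.036800 + 0.168268 + 0.042112 + 0.015508 = 0.262688
Of this, 0.057620 comes from 0.042112 + 0.015508 (the dam release=true cases).
P(dam release | flood warning) = 0.057620 / 0.262688 ≈ 0.219

Now condition on the additional information:
Sum P(flood warning|·) weighted by the priors over both values of dam release:
  P(flood warning | ¬heavy upstream rainfall) = 0.05·0.92 + 0.658·0.08
        = 0.046000 + 0.052640 = 0.098640
The terms with dam release present sum to 0.052640, so
  P(dam release | flood warning, ¬heavy upstream rainfall) = 0.052640 / 0.098640 ≈ 0.534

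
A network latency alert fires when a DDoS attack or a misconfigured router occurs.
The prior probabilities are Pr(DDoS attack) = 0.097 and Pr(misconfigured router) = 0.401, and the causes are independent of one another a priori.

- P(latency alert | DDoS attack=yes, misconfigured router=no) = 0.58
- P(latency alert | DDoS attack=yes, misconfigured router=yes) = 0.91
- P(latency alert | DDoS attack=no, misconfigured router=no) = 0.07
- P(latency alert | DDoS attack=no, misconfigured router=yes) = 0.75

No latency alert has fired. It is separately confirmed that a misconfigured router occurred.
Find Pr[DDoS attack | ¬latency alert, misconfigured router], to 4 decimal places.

P(¬latency alert | misconfigured router) = 0.25×0.903 + 0.09×0.097 = 0.225750 + 0.008730 = 0.234480
Of this, 0.008730 comes from 0.09×0.097 (the DDoS attack=true cases).
So P(DDoS attack | ¬latency alert, misconfigured router) = 0.008730/0.234480 ≈ 0.0372.

Pr[DDoS attack | ¬latency alert, misconfigured router] ≈ 0.0372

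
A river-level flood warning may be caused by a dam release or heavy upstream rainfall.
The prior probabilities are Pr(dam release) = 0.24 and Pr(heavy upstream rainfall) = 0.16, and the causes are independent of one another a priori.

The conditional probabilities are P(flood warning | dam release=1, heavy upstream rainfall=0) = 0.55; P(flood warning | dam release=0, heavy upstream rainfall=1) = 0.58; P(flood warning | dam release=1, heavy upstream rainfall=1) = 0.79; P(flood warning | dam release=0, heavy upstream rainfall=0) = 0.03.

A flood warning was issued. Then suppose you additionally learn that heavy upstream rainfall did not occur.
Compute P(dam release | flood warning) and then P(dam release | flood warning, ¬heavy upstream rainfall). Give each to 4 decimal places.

P(dam release | flood warning) ≈ 0.6116; P(dam release | flood warning, ¬heavy upstream rainfall) ≈ 0.8527

Enumerate the 4 (dam release, heavy upstream rainfall) configurations and weight by the priors:
  P(flood warning) = 0.03·0.76·0.84 + 0.58·0.76·0.16 + 0.55·0.24·0.84 + 0.79·0.24·0.16
        = 0.019152 + 0.070528 + 0.110880 + 0.030336 = 0.230896
Keeping only the dam release-present terms gives 0.141216, so
  P(dam release | flood warning) = 0.141216 / 0.230896 ≈ 0.6116

Now condition on the additional information:
By total probability over both values of dam release:
  P(flood warning | ¬heavy upstream rainfall) = 0.03×0.76 + 0.55×0.24
        = 0.022800 + 0.132000 = 0.154800
Keeping only the dam release-present terms gives 0.132000, so
  P(dam release | flood warning, ¬heavy upstream rainfall) = 0.132000 / 0.154800 ≈ 0.8527
Ruling out heavy upstream rainfall raises the posterior on dam release — the flip side of explaining away.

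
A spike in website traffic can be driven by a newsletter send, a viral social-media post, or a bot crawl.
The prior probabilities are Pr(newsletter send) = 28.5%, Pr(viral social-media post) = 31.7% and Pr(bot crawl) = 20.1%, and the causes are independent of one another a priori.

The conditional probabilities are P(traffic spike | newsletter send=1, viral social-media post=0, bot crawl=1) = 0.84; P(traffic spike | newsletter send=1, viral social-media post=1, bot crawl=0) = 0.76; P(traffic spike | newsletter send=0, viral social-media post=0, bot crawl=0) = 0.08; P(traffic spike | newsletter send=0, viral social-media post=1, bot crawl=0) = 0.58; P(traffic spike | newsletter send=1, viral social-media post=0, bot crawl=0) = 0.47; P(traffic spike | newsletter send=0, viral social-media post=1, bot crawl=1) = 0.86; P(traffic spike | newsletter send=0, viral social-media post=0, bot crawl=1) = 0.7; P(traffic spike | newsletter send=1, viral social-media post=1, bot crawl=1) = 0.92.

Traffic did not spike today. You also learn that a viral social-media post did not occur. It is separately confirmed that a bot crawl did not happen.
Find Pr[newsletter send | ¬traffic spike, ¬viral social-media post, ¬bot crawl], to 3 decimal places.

Pr[newsletter send | ¬traffic spike, ¬viral social-media post, ¬bot crawl] ≈ 0.187

Sum P(¬traffic spike|·) weighted by the priors over both values of newsletter send:
  P(¬traffic spike | ¬viral social-media post, ¬bot crawl) = 0.92·0.715 + 0.53·0.285
        = 0.657800 + 0.151050 = 0.808850
Configurations with newsletter send contribute 0.151050, so
  P(newsletter send | ¬traffic spike, ¬viral social-media post, ¬bot crawl) = 0.151050 / 0.808850 ≈ 0.187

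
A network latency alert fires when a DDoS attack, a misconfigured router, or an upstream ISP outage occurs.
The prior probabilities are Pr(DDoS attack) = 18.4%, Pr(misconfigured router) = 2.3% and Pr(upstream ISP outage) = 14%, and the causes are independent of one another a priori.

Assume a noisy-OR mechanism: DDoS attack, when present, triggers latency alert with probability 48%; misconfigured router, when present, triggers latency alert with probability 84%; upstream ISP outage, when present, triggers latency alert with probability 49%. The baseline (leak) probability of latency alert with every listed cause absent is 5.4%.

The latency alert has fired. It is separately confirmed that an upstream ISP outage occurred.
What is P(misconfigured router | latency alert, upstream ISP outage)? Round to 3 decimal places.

Under noisy-OR, P(latency alert | causes) = 1 − (1−0.054)·∏(1−qᵢ) over the active causes.
For the numerator, keep only misconfigured router=true terms: 0.017319 + 0.004062 = 0.021381
Normalizer over all consistent configurations: 0.51754*0.816*0.977 + 0.922806*0.816*0.023 + 0.749121*0.184*0.977 + 0.959859*0.184*0.023 = 0.568648
P(misconfigured router | latency alert, upstream ISP outage) = 0.021381/0.568648 ≈ 0.038

P(misconfigured router | latency alert, upstream ISP outage) ≈ 0.038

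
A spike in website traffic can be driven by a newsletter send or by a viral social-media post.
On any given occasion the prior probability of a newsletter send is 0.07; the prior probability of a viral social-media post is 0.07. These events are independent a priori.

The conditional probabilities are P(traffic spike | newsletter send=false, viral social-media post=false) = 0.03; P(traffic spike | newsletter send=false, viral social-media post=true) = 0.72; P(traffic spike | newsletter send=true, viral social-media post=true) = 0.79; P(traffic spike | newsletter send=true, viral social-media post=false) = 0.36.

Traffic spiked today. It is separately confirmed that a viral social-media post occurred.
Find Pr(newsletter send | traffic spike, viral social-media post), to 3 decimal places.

Enumerate both values of newsletter send and weight by the priors:
  P(traffic spike | viral social-media post) = 0.72·0.93 + 0.79·0.07
        = 0.669600 + 0.055300 = 0.724900
Configurations with newsletter send contribute 0.055300, so
  P(newsletter send | traffic spike, viral social-media post) = 0.055300 / 0.724900 ≈ 0.076

Pr(newsletter send | traffic spike, viral social-media post) ≈ 0.076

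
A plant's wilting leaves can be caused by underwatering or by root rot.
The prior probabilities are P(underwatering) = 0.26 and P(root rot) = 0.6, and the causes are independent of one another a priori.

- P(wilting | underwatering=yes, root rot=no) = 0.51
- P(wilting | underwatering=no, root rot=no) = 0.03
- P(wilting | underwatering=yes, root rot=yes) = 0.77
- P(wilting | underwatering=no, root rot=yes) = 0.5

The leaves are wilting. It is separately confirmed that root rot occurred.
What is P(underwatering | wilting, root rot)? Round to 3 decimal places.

P(underwatering | wilting, root rot) ≈ 0.351

P(wilting | root rot) = 0.5·0.74 + 0.77·0.26 = 0.370000 + 0.200200 = 0.570200
Of this, 0.200200 comes from 0.77·0.26 (the underwatering=true cases).
Hence the posterior is 0.200200/0.570200 ≈ 0.351.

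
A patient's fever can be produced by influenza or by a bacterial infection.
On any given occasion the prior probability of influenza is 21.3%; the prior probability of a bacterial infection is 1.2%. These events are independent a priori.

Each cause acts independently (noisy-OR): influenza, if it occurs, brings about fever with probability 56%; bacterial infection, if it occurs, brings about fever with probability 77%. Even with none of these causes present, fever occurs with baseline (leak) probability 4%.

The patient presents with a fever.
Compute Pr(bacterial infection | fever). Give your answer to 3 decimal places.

Under noisy-OR, P(fever | causes) = 1 − (1−0.04)·∏(1−qᵢ) over the active causes.
Numerator (weight on configurations with bacterial infection): 0.007359 + 0.002308 = 0.009667
The normalizing constant is 0.04·0.787·0.988 + 0.7792·0.787·0.012 + 0.5776·0.213·0.988 + 0.902848·0.213·0.012 = 0.162321
Posterior = 0.009667 / 0.162321 ≈ 0.060

Pr(bacterial infection | fever) ≈ 0.060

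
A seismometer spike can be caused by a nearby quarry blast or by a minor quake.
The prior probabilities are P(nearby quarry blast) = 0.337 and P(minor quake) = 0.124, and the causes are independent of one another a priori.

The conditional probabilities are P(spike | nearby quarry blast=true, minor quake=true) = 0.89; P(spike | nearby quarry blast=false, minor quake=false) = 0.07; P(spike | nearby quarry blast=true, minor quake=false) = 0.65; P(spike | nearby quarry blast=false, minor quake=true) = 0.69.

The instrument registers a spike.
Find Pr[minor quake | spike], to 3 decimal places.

Pr[minor quake | spike] ≈ 0.288

P(spike) = 0.07·0.663·0.876 + 0.69·0.663·0.124 + 0.65·0.337·0.876 + 0.89·0.337·0.124 = 0.040655 + 0.056726 + 0.191888 + 0.037191 = 0.326460
Of this, 0.093917 comes from 0.056726 + 0.037191 (the minor quake=true cases).
Hence the posterior is 0.093917/0.326460 ≈ 0.288.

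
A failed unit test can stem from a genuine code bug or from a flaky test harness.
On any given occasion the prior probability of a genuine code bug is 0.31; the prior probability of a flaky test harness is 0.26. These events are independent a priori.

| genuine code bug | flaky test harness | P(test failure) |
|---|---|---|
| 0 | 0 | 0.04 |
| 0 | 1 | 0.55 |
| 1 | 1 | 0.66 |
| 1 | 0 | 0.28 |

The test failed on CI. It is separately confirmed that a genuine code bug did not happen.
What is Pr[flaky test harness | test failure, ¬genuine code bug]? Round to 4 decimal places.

Pr[flaky test harness | test failure, ¬genuine code bug] ≈ 0.8285

P(test failure | ¬genuine code bug) = 0.04·0.74 + 0.55·0.26 = 0.029600 + 0.143000 = 0.172600
Restricting to configurations with flaky test harness present: 0.55·0.26 = 0.143000.
Hence the posterior is 0.143000/0.172600 ≈ 0.8285.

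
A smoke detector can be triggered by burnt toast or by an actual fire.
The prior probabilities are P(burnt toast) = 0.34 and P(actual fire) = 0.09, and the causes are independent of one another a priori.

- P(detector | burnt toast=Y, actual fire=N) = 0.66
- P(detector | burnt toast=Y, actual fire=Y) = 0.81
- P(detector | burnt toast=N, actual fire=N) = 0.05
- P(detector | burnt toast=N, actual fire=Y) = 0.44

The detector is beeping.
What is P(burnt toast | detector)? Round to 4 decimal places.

P(burnt toast | detector) ≈ 0.8030

P(detector) = 0.05×0.66×0.91 + 0.44×0.66×0.09 + 0.66×0.34×0.91 + 0.81×0.34×0.09 = 0.030030 + 0.026136 + 0.204204 + 0.024786 = 0.285156
The burnt toast-present share is 0.204204 + 0.024786 = 0.228990.
So P(burnt toast | detector) = 0.228990/0.285156 ≈ 0.8030.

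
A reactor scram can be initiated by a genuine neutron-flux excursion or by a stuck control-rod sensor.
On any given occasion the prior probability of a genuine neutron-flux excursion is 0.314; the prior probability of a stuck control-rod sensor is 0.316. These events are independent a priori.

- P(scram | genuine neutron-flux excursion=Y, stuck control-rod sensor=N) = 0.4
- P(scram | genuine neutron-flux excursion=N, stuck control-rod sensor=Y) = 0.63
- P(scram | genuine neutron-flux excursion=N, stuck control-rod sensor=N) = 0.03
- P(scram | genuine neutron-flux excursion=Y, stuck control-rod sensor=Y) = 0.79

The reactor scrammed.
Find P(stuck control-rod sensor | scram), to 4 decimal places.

Enumerate the 4 (genuine neutron-flux excursion, stuck control-rod sensor) configurations and weight by the priors:
  P(scram) = 0.03×0.686×0.684 + 0.63×0.686×0.316 + 0.4×0.314×0.684 + 0.79×0.314×0.316
        = 0.014077 + 0.136569 + 0.085910 + 0.078387 = 0.314943
Configurations with stuck control-rod sensor contribute 0.214956, so
  P(stuck control-rod sensor | scram) = 0.214956 / 0.314943 ≈ 0.6825

P(stuck control-rod sensor | scram) ≈ 0.6825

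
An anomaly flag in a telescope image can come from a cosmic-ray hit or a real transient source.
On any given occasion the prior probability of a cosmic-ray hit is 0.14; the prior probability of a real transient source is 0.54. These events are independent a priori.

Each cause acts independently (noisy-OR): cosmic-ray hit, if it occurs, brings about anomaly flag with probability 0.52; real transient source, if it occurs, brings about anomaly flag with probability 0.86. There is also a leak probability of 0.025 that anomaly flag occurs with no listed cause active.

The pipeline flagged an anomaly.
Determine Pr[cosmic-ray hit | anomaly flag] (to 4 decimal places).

Under noisy-OR, P(anomaly flag | causes) = 1 − (1−0.025)·∏(1−qᵢ) over the active causes.
Weight on cosmic-ray hit=true, given the evidence: 0.034261 + 0.070647 = 0.104908
Denominator P(anomaly flag): 0.025*0.86*0.46 + 0.8635*0.86*0.54 + 0.532*0.14*0.46 + 0.93448*0.14*0.54 = 0.515807
Posterior = 0.104908 / 0.515807 ≈ 0.2034

Pr[cosmic-ray hit | anomaly flag] ≈ 0.2034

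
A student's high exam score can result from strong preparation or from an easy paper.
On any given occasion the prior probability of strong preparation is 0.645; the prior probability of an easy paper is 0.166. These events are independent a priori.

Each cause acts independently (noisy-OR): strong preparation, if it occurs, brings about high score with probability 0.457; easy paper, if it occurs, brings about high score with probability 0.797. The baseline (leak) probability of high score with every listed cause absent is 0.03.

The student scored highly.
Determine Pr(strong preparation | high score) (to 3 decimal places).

Under noisy-OR, P(high score | causes) = 1 − (1−0.03)·∏(1−qᵢ) over the active causes.
Weight on strong preparation=true, given the evidence: 0.254597 + 0.095622 = 0.350219
Normalizer over all consistent configurations: 0.03×0.355×0.834 + 0.80309×0.355×0.166 + 0.47329×0.645×0.834 + 0.893078×0.645×0.166 = 0.406427
Posterior = 0.350219 / 0.406427 ≈ 0.862

Pr(strong preparation | high score) ≈ 0.862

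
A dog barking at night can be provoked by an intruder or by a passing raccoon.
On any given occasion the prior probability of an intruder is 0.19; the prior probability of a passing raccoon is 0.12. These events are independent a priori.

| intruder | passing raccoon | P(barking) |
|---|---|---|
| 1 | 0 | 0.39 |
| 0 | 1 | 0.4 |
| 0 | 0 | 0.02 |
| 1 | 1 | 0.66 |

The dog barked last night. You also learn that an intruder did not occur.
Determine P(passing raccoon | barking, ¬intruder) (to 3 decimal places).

P(passing raccoon | barking, ¬intruder) ≈ 0.732

P(barking | ¬intruder) = 0.02·0.88 + 0.4·0.12 = 0.017600 + 0.048000 = 0.065600
The passing raccoon-present share is 0.4·0.12 = 0.048000.
P(passing raccoon | barking, ¬intruder) = 0.048000 / 0.065600 ≈ 0.732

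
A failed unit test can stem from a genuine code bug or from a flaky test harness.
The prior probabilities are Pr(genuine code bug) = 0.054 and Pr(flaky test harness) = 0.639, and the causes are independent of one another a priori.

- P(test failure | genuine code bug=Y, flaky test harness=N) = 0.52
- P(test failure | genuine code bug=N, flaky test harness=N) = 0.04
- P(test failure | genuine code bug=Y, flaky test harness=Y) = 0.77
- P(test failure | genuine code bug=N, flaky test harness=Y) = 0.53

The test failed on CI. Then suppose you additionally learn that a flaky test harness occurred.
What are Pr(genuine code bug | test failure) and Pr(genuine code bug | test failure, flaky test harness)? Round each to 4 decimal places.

Enumerate the 4 (genuine code bug, flaky test harness) configurations and weight by the priors:
  P(test failure) = 0.04·0.946·0.361 + 0.53·0.946·0.639 + 0.52·0.054·0.361 + 0.77·0.054·0.639
        = 0.013660 + 0.320382 + 0.010137 + 0.026570 = 0.370749
The terms with genuine code bug present sum to 0.036707, so
  P(genuine code bug | test failure) = 0.036707 / 0.370749 ≈ 0.0990

With the extra evidence:
Sum P(test failure|·) weighted by the priors over both values of genuine code bug:
  P(test failure | flaky test harness) = 0.53×0.946 + 0.77×0.054
        = 0.501380 + 0.041580 = 0.542960
Configurations with genuine code bug contribute 0.041580, so
  P(genuine code bug | test failure, flaky test harness) = 0.041580 / 0.542960 ≈ 0.0766
Conditioning on flaky test harness lowers the posterior on genuine code bug: the classic explaining-away effect in a common-effect structure.

Pr(genuine code bug | test failure) ≈ 0.0990; Pr(genuine code bug | test failure, flaky test harness) ≈ 0.0766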